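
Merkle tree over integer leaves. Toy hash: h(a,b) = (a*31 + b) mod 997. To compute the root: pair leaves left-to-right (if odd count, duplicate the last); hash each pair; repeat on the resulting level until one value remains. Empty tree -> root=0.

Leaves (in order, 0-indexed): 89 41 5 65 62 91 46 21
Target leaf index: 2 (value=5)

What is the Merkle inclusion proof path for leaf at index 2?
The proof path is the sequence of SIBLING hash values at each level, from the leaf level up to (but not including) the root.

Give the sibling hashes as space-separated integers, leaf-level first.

Answer: 65 806 42

Derivation:
L0 (leaves): [89, 41, 5, 65, 62, 91, 46, 21], target index=2
L1: h(89,41)=(89*31+41)%997=806 [pair 0] h(5,65)=(5*31+65)%997=220 [pair 1] h(62,91)=(62*31+91)%997=19 [pair 2] h(46,21)=(46*31+21)%997=450 [pair 3] -> [806, 220, 19, 450]
  Sibling for proof at L0: 65
L2: h(806,220)=(806*31+220)%997=281 [pair 0] h(19,450)=(19*31+450)%997=42 [pair 1] -> [281, 42]
  Sibling for proof at L1: 806
L3: h(281,42)=(281*31+42)%997=777 [pair 0] -> [777]
  Sibling for proof at L2: 42
Root: 777
Proof path (sibling hashes from leaf to root): [65, 806, 42]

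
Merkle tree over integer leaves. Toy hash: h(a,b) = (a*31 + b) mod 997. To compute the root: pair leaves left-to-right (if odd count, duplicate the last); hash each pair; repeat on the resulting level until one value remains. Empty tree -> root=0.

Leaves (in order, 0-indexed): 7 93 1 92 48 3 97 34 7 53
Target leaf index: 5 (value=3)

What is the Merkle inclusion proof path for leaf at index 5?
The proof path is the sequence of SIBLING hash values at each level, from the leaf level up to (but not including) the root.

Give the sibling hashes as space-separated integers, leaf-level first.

Answer: 48 50 760 311

Derivation:
L0 (leaves): [7, 93, 1, 92, 48, 3, 97, 34, 7, 53], target index=5
L1: h(7,93)=(7*31+93)%997=310 [pair 0] h(1,92)=(1*31+92)%997=123 [pair 1] h(48,3)=(48*31+3)%997=494 [pair 2] h(97,34)=(97*31+34)%997=50 [pair 3] h(7,53)=(7*31+53)%997=270 [pair 4] -> [310, 123, 494, 50, 270]
  Sibling for proof at L0: 48
L2: h(310,123)=(310*31+123)%997=760 [pair 0] h(494,50)=(494*31+50)%997=409 [pair 1] h(270,270)=(270*31+270)%997=664 [pair 2] -> [760, 409, 664]
  Sibling for proof at L1: 50
L3: h(760,409)=(760*31+409)%997=41 [pair 0] h(664,664)=(664*31+664)%997=311 [pair 1] -> [41, 311]
  Sibling for proof at L2: 760
L4: h(41,311)=(41*31+311)%997=585 [pair 0] -> [585]
  Sibling for proof at L3: 311
Root: 585
Proof path (sibling hashes from leaf to root): [48, 50, 760, 311]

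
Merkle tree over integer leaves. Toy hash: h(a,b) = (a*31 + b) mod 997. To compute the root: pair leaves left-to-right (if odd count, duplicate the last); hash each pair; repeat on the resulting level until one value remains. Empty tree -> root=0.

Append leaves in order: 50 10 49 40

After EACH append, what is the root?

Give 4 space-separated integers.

After append 50 (leaves=[50]):
  L0: [50]
  root=50
After append 10 (leaves=[50, 10]):
  L0: [50, 10]
  L1: h(50,10)=(50*31+10)%997=563 -> [563]
  root=563
After append 49 (leaves=[50, 10, 49]):
  L0: [50, 10, 49]
  L1: h(50,10)=(50*31+10)%997=563 h(49,49)=(49*31+49)%997=571 -> [563, 571]
  L2: h(563,571)=(563*31+571)%997=78 -> [78]
  root=78
After append 40 (leaves=[50, 10, 49, 40]):
  L0: [50, 10, 49, 40]
  L1: h(50,10)=(50*31+10)%997=563 h(49,40)=(49*31+40)%997=562 -> [563, 562]
  L2: h(563,562)=(563*31+562)%997=69 -> [69]
  root=69

Answer: 50 563 78 69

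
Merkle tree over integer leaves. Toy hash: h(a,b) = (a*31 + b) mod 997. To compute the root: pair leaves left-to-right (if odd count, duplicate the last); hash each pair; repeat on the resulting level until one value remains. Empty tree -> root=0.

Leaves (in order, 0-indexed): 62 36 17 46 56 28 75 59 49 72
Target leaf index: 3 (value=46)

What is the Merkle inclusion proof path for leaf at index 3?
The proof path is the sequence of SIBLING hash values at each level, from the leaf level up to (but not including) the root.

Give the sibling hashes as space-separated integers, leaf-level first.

Answer: 17 961 239 86

Derivation:
L0 (leaves): [62, 36, 17, 46, 56, 28, 75, 59, 49, 72], target index=3
L1: h(62,36)=(62*31+36)%997=961 [pair 0] h(17,46)=(17*31+46)%997=573 [pair 1] h(56,28)=(56*31+28)%997=767 [pair 2] h(75,59)=(75*31+59)%997=390 [pair 3] h(49,72)=(49*31+72)%997=594 [pair 4] -> [961, 573, 767, 390, 594]
  Sibling for proof at L0: 17
L2: h(961,573)=(961*31+573)%997=454 [pair 0] h(767,390)=(767*31+390)%997=239 [pair 1] h(594,594)=(594*31+594)%997=65 [pair 2] -> [454, 239, 65]
  Sibling for proof at L1: 961
L3: h(454,239)=(454*31+239)%997=355 [pair 0] h(65,65)=(65*31+65)%997=86 [pair 1] -> [355, 86]
  Sibling for proof at L2: 239
L4: h(355,86)=(355*31+86)%997=124 [pair 0] -> [124]
  Sibling for proof at L3: 86
Root: 124
Proof path (sibling hashes from leaf to root): [17, 961, 239, 86]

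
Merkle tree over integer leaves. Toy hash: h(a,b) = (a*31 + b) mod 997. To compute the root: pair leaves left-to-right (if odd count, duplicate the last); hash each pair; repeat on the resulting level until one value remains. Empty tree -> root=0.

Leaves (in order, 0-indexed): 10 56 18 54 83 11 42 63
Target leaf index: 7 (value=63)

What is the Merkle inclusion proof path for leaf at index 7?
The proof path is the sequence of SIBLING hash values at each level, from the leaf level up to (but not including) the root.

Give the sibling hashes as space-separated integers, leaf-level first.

L0 (leaves): [10, 56, 18, 54, 83, 11, 42, 63], target index=7
L1: h(10,56)=(10*31+56)%997=366 [pair 0] h(18,54)=(18*31+54)%997=612 [pair 1] h(83,11)=(83*31+11)%997=590 [pair 2] h(42,63)=(42*31+63)%997=368 [pair 3] -> [366, 612, 590, 368]
  Sibling for proof at L0: 42
L2: h(366,612)=(366*31+612)%997=991 [pair 0] h(590,368)=(590*31+368)%997=712 [pair 1] -> [991, 712]
  Sibling for proof at L1: 590
L3: h(991,712)=(991*31+712)%997=526 [pair 0] -> [526]
  Sibling for proof at L2: 991
Root: 526
Proof path (sibling hashes from leaf to root): [42, 590, 991]

Answer: 42 590 991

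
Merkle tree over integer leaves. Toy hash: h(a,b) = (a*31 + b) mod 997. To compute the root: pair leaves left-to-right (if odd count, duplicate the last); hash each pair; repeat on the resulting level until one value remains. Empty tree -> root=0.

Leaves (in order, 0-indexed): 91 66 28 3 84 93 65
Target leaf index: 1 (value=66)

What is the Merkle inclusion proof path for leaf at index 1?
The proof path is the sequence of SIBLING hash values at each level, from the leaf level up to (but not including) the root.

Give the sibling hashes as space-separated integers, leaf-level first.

Answer: 91 871 942

Derivation:
L0 (leaves): [91, 66, 28, 3, 84, 93, 65], target index=1
L1: h(91,66)=(91*31+66)%997=893 [pair 0] h(28,3)=(28*31+3)%997=871 [pair 1] h(84,93)=(84*31+93)%997=703 [pair 2] h(65,65)=(65*31+65)%997=86 [pair 3] -> [893, 871, 703, 86]
  Sibling for proof at L0: 91
L2: h(893,871)=(893*31+871)%997=638 [pair 0] h(703,86)=(703*31+86)%997=942 [pair 1] -> [638, 942]
  Sibling for proof at L1: 871
L3: h(638,942)=(638*31+942)%997=780 [pair 0] -> [780]
  Sibling for proof at L2: 942
Root: 780
Proof path (sibling hashes from leaf to root): [91, 871, 942]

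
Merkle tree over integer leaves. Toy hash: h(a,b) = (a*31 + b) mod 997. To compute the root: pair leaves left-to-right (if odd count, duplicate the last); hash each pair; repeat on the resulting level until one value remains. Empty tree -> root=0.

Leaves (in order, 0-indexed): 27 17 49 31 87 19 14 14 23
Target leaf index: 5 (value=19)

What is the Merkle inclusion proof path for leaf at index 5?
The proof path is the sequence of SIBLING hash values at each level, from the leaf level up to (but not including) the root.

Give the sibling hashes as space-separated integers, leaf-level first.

L0 (leaves): [27, 17, 49, 31, 87, 19, 14, 14, 23], target index=5
L1: h(27,17)=(27*31+17)%997=854 [pair 0] h(49,31)=(49*31+31)%997=553 [pair 1] h(87,19)=(87*31+19)%997=722 [pair 2] h(14,14)=(14*31+14)%997=448 [pair 3] h(23,23)=(23*31+23)%997=736 [pair 4] -> [854, 553, 722, 448, 736]
  Sibling for proof at L0: 87
L2: h(854,553)=(854*31+553)%997=108 [pair 0] h(722,448)=(722*31+448)%997=896 [pair 1] h(736,736)=(736*31+736)%997=621 [pair 2] -> [108, 896, 621]
  Sibling for proof at L1: 448
L3: h(108,896)=(108*31+896)%997=256 [pair 0] h(621,621)=(621*31+621)%997=929 [pair 1] -> [256, 929]
  Sibling for proof at L2: 108
L4: h(256,929)=(256*31+929)%997=889 [pair 0] -> [889]
  Sibling for proof at L3: 929
Root: 889
Proof path (sibling hashes from leaf to root): [87, 448, 108, 929]

Answer: 87 448 108 929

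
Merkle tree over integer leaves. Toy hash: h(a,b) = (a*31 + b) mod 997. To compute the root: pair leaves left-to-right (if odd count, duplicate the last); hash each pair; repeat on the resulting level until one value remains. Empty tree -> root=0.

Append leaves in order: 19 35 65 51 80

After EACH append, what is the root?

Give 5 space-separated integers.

Answer: 19 624 487 473 871

Derivation:
After append 19 (leaves=[19]):
  L0: [19]
  root=19
After append 35 (leaves=[19, 35]):
  L0: [19, 35]
  L1: h(19,35)=(19*31+35)%997=624 -> [624]
  root=624
After append 65 (leaves=[19, 35, 65]):
  L0: [19, 35, 65]
  L1: h(19,35)=(19*31+35)%997=624 h(65,65)=(65*31+65)%997=86 -> [624, 86]
  L2: h(624,86)=(624*31+86)%997=487 -> [487]
  root=487
After append 51 (leaves=[19, 35, 65, 51]):
  L0: [19, 35, 65, 51]
  L1: h(19,35)=(19*31+35)%997=624 h(65,51)=(65*31+51)%997=72 -> [624, 72]
  L2: h(624,72)=(624*31+72)%997=473 -> [473]
  root=473
After append 80 (leaves=[19, 35, 65, 51, 80]):
  L0: [19, 35, 65, 51, 80]
  L1: h(19,35)=(19*31+35)%997=624 h(65,51)=(65*31+51)%997=72 h(80,80)=(80*31+80)%997=566 -> [624, 72, 566]
  L2: h(624,72)=(624*31+72)%997=473 h(566,566)=(566*31+566)%997=166 -> [473, 166]
  L3: h(473,166)=(473*31+166)%997=871 -> [871]
  root=871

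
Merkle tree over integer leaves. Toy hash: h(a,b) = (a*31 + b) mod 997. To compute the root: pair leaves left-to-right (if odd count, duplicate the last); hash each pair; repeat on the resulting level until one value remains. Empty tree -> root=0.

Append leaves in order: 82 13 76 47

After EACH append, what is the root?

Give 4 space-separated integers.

Answer: 82 561 880 851

Derivation:
After append 82 (leaves=[82]):
  L0: [82]
  root=82
After append 13 (leaves=[82, 13]):
  L0: [82, 13]
  L1: h(82,13)=(82*31+13)%997=561 -> [561]
  root=561
After append 76 (leaves=[82, 13, 76]):
  L0: [82, 13, 76]
  L1: h(82,13)=(82*31+13)%997=561 h(76,76)=(76*31+76)%997=438 -> [561, 438]
  L2: h(561,438)=(561*31+438)%997=880 -> [880]
  root=880
After append 47 (leaves=[82, 13, 76, 47]):
  L0: [82, 13, 76, 47]
  L1: h(82,13)=(82*31+13)%997=561 h(76,47)=(76*31+47)%997=409 -> [561, 409]
  L2: h(561,409)=(561*31+409)%997=851 -> [851]
  root=851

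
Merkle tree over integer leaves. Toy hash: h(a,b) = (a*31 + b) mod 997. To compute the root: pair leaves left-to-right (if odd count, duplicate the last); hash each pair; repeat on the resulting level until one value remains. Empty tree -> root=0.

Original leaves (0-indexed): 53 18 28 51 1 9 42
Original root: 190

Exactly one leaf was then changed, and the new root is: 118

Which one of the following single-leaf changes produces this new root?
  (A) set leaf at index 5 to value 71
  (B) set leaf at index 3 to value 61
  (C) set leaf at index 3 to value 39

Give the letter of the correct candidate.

Answer: A

Derivation:
Original leaves: [53, 18, 28, 51, 1, 9, 42]
Target new root: 118
Try each candidate change and compute the resulting root:
Candidate A: set leaf[5] = 71 -> leaves = [53, 18, 28, 51, 1, 71, 42]
  L0: [53, 18, 28, 51, 1, 71, 42]
  L1: h(53,18)=(53*31+18)%997=664 h(28,51)=(28*31+51)%997=919 h(1,71)=(1*31+71)%997=102 h(42,42)=(42*31+42)%997=347 -> [664, 919, 102, 347]
  L2: h(664,919)=(664*31+919)%997=566 h(102,347)=(102*31+347)%997=518 -> [566, 518]
  L3: h(566,518)=(566*31+518)%997=118 -> [118]
  root = 118 == target 118  ** MATCH **
Candidate B: set leaf[3] = 61 -> leaves = [53, 18, 28, 61, 1, 9, 42]
  L0: [53, 18, 28, 61, 1, 9, 42]
  L1: h(53,18)=(53*31+18)%997=664 h(28,61)=(28*31+61)%997=929 h(1,9)=(1*31+9)%997=40 h(42,42)=(42*31+42)%997=347 -> [664, 929, 40, 347]
  L2: h(664,929)=(664*31+929)%997=576 h(40,347)=(40*31+347)%997=590 -> [576, 590]
  L3: h(576,590)=(576*31+590)%997=500 -> [500]
  root = 500 != target 118
Candidate C: set leaf[3] = 39 -> leaves = [53, 18, 28, 39, 1, 9, 42]
  L0: [53, 18, 28, 39, 1, 9, 42]
  L1: h(53,18)=(53*31+18)%997=664 h(28,39)=(28*31+39)%997=907 h(1,9)=(1*31+9)%997=40 h(42,42)=(42*31+42)%997=347 -> [664, 907, 40, 347]
  L2: h(664,907)=(664*31+907)%997=554 h(40,347)=(40*31+347)%997=590 -> [554, 590]
  L3: h(554,590)=(554*31+590)%997=815 -> [815]
  root = 815 != target 118
Candidate A produces the target root.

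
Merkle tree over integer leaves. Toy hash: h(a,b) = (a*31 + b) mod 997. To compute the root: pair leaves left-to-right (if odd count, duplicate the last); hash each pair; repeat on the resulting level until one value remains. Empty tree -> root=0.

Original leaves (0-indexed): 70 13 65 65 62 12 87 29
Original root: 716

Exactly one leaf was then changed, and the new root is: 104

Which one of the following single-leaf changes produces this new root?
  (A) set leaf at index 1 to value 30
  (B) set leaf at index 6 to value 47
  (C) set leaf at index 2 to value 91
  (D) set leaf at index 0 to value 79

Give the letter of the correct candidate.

Answer: A

Derivation:
Original leaves: [70, 13, 65, 65, 62, 12, 87, 29]
Target new root: 104
Try each candidate change and compute the resulting root:
Candidate A: set leaf[1] = 30 -> leaves = [70, 30, 65, 65, 62, 12, 87, 29]
  L0: [70, 30, 65, 65, 62, 12, 87, 29]
  L1: h(70,30)=(70*31+30)%997=206 h(65,65)=(65*31+65)%997=86 h(62,12)=(62*31+12)%997=937 h(87,29)=(87*31+29)%997=732 -> [206, 86, 937, 732]
  L2: h(206,86)=(206*31+86)%997=490 h(937,732)=(937*31+732)%997=866 -> [490, 866]
  L3: h(490,866)=(490*31+866)%997=104 -> [104]
  root = 104 == target 104  ** MATCH **
Candidate B: set leaf[6] = 47 -> leaves = [70, 13, 65, 65, 62, 12, 47, 29]
  L0: [70, 13, 65, 65, 62, 12, 47, 29]
  L1: h(70,13)=(70*31+13)%997=189 h(65,65)=(65*31+65)%997=86 h(62,12)=(62*31+12)%997=937 h(47,29)=(47*31+29)%997=489 -> [189, 86, 937, 489]
  L2: h(189,86)=(189*31+86)%997=960 h(937,489)=(937*31+489)%997=623 -> [960, 623]
  L3: h(960,623)=(960*31+623)%997=473 -> [473]
  root = 473 != target 104
Candidate C: set leaf[2] = 91 -> leaves = [70, 13, 91, 65, 62, 12, 87, 29]
  L0: [70, 13, 91, 65, 62, 12, 87, 29]
  L1: h(70,13)=(70*31+13)%997=189 h(91,65)=(91*31+65)%997=892 h(62,12)=(62*31+12)%997=937 h(87,29)=(87*31+29)%997=732 -> [189, 892, 937, 732]
  L2: h(189,892)=(189*31+892)%997=769 h(937,732)=(937*31+732)%997=866 -> [769, 866]
  L3: h(769,866)=(769*31+866)%997=777 -> [777]
  root = 777 != target 104
Candidate D: set leaf[0] = 79 -> leaves = [79, 13, 65, 65, 62, 12, 87, 29]
  L0: [79, 13, 65, 65, 62, 12, 87, 29]
  L1: h(79,13)=(79*31+13)%997=468 h(65,65)=(65*31+65)%997=86 h(62,12)=(62*31+12)%997=937 h(87,29)=(87*31+29)%997=732 -> [468, 86, 937, 732]
  L2: h(468,86)=(468*31+86)%997=636 h(937,732)=(937*31+732)%997=866 -> [636, 866]
  L3: h(636,866)=(636*31+866)%997=642 -> [642]
  root = 642 != target 104
Candidate A produces the target root.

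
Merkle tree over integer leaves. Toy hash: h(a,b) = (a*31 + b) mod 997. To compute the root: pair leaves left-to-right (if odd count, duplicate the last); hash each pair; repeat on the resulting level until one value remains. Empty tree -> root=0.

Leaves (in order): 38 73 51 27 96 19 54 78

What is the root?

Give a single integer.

Answer: 706

Derivation:
L0: [38, 73, 51, 27, 96, 19, 54, 78]
L1: h(38,73)=(38*31+73)%997=254 h(51,27)=(51*31+27)%997=611 h(96,19)=(96*31+19)%997=4 h(54,78)=(54*31+78)%997=755 -> [254, 611, 4, 755]
L2: h(254,611)=(254*31+611)%997=509 h(4,755)=(4*31+755)%997=879 -> [509, 879]
L3: h(509,879)=(509*31+879)%997=706 -> [706]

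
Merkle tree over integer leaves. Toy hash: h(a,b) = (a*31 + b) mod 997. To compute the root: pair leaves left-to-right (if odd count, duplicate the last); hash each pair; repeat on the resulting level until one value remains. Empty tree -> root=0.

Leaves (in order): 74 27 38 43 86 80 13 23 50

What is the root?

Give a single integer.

Answer: 303

Derivation:
L0: [74, 27, 38, 43, 86, 80, 13, 23, 50]
L1: h(74,27)=(74*31+27)%997=327 h(38,43)=(38*31+43)%997=224 h(86,80)=(86*31+80)%997=752 h(13,23)=(13*31+23)%997=426 h(50,50)=(50*31+50)%997=603 -> [327, 224, 752, 426, 603]
L2: h(327,224)=(327*31+224)%997=391 h(752,426)=(752*31+426)%997=807 h(603,603)=(603*31+603)%997=353 -> [391, 807, 353]
L3: h(391,807)=(391*31+807)%997=964 h(353,353)=(353*31+353)%997=329 -> [964, 329]
L4: h(964,329)=(964*31+329)%997=303 -> [303]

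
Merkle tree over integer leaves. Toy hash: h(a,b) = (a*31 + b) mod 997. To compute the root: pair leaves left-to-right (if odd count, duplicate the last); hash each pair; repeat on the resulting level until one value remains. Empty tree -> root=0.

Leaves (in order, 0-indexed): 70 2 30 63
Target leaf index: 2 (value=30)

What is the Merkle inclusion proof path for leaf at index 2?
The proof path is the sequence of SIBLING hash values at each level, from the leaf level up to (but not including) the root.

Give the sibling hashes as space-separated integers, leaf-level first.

L0 (leaves): [70, 2, 30, 63], target index=2
L1: h(70,2)=(70*31+2)%997=178 [pair 0] h(30,63)=(30*31+63)%997=993 [pair 1] -> [178, 993]
  Sibling for proof at L0: 63
L2: h(178,993)=(178*31+993)%997=529 [pair 0] -> [529]
  Sibling for proof at L1: 178
Root: 529
Proof path (sibling hashes from leaf to root): [63, 178]

Answer: 63 178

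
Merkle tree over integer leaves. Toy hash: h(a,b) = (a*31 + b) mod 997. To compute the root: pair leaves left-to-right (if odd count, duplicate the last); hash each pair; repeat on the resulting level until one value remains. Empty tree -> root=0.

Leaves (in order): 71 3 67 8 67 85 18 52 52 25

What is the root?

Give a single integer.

Answer: 879

Derivation:
L0: [71, 3, 67, 8, 67, 85, 18, 52, 52, 25]
L1: h(71,3)=(71*31+3)%997=210 h(67,8)=(67*31+8)%997=91 h(67,85)=(67*31+85)%997=168 h(18,52)=(18*31+52)%997=610 h(52,25)=(52*31+25)%997=640 -> [210, 91, 168, 610, 640]
L2: h(210,91)=(210*31+91)%997=619 h(168,610)=(168*31+610)%997=833 h(640,640)=(640*31+640)%997=540 -> [619, 833, 540]
L3: h(619,833)=(619*31+833)%997=82 h(540,540)=(540*31+540)%997=331 -> [82, 331]
L4: h(82,331)=(82*31+331)%997=879 -> [879]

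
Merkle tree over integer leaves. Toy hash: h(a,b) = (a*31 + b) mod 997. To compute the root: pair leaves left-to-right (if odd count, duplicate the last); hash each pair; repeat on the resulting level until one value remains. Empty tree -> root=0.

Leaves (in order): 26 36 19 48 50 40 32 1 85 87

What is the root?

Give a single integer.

L0: [26, 36, 19, 48, 50, 40, 32, 1, 85, 87]
L1: h(26,36)=(26*31+36)%997=842 h(19,48)=(19*31+48)%997=637 h(50,40)=(50*31+40)%997=593 h(32,1)=(32*31+1)%997=993 h(85,87)=(85*31+87)%997=728 -> [842, 637, 593, 993, 728]
L2: h(842,637)=(842*31+637)%997=817 h(593,993)=(593*31+993)%997=433 h(728,728)=(728*31+728)%997=365 -> [817, 433, 365]
L3: h(817,433)=(817*31+433)%997=835 h(365,365)=(365*31+365)%997=713 -> [835, 713]
L4: h(835,713)=(835*31+713)%997=676 -> [676]

Answer: 676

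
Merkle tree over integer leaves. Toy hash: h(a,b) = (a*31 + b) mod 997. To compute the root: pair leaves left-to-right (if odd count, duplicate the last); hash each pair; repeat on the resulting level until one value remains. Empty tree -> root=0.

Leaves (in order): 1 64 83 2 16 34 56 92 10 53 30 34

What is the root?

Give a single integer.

L0: [1, 64, 83, 2, 16, 34, 56, 92, 10, 53, 30, 34]
L1: h(1,64)=(1*31+64)%997=95 h(83,2)=(83*31+2)%997=581 h(16,34)=(16*31+34)%997=530 h(56,92)=(56*31+92)%997=831 h(10,53)=(10*31+53)%997=363 h(30,34)=(30*31+34)%997=964 -> [95, 581, 530, 831, 363, 964]
L2: h(95,581)=(95*31+581)%997=535 h(530,831)=(530*31+831)%997=312 h(363,964)=(363*31+964)%997=253 -> [535, 312, 253]
L3: h(535,312)=(535*31+312)%997=945 h(253,253)=(253*31+253)%997=120 -> [945, 120]
L4: h(945,120)=(945*31+120)%997=502 -> [502]

Answer: 502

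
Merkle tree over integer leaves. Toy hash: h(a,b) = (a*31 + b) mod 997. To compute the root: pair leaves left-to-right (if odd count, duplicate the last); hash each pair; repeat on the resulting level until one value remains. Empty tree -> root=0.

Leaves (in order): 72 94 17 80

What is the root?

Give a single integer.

Answer: 929

Derivation:
L0: [72, 94, 17, 80]
L1: h(72,94)=(72*31+94)%997=332 h(17,80)=(17*31+80)%997=607 -> [332, 607]
L2: h(332,607)=(332*31+607)%997=929 -> [929]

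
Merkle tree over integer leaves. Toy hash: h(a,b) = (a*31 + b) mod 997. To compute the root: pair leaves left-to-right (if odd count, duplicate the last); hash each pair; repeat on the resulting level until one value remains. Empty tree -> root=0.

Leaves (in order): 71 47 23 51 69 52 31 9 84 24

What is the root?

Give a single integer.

Answer: 312

Derivation:
L0: [71, 47, 23, 51, 69, 52, 31, 9, 84, 24]
L1: h(71,47)=(71*31+47)%997=254 h(23,51)=(23*31+51)%997=764 h(69,52)=(69*31+52)%997=197 h(31,9)=(31*31+9)%997=970 h(84,24)=(84*31+24)%997=634 -> [254, 764, 197, 970, 634]
L2: h(254,764)=(254*31+764)%997=662 h(197,970)=(197*31+970)%997=98 h(634,634)=(634*31+634)%997=348 -> [662, 98, 348]
L3: h(662,98)=(662*31+98)%997=680 h(348,348)=(348*31+348)%997=169 -> [680, 169]
L4: h(680,169)=(680*31+169)%997=312 -> [312]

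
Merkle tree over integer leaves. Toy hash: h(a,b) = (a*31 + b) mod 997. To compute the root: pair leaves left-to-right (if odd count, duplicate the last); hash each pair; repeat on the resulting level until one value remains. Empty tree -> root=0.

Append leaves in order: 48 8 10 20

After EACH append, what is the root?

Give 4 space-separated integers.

After append 48 (leaves=[48]):
  L0: [48]
  root=48
After append 8 (leaves=[48, 8]):
  L0: [48, 8]
  L1: h(48,8)=(48*31+8)%997=499 -> [499]
  root=499
After append 10 (leaves=[48, 8, 10]):
  L0: [48, 8, 10]
  L1: h(48,8)=(48*31+8)%997=499 h(10,10)=(10*31+10)%997=320 -> [499, 320]
  L2: h(499,320)=(499*31+320)%997=834 -> [834]
  root=834
After append 20 (leaves=[48, 8, 10, 20]):
  L0: [48, 8, 10, 20]
  L1: h(48,8)=(48*31+8)%997=499 h(10,20)=(10*31+20)%997=330 -> [499, 330]
  L2: h(499,330)=(499*31+330)%997=844 -> [844]
  root=844

Answer: 48 499 834 844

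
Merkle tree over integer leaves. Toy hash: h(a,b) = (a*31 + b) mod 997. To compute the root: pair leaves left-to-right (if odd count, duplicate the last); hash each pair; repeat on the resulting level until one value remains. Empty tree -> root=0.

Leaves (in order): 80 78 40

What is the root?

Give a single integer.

Answer: 818

Derivation:
L0: [80, 78, 40]
L1: h(80,78)=(80*31+78)%997=564 h(40,40)=(40*31+40)%997=283 -> [564, 283]
L2: h(564,283)=(564*31+283)%997=818 -> [818]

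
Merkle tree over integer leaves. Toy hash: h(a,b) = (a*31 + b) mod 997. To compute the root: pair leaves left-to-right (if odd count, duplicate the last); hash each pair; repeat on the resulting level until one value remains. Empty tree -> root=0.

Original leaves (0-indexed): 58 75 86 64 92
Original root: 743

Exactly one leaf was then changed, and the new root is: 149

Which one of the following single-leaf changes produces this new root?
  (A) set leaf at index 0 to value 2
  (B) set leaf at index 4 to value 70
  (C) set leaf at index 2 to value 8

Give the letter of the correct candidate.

Original leaves: [58, 75, 86, 64, 92]
Target new root: 149
Try each candidate change and compute the resulting root:
Candidate A: set leaf[0] = 2 -> leaves = [2, 75, 86, 64, 92]
  L0: [2, 75, 86, 64, 92]
  L1: h(2,75)=(2*31+75)%997=137 h(86,64)=(86*31+64)%997=736 h(92,92)=(92*31+92)%997=950 -> [137, 736, 950]
  L2: h(137,736)=(137*31+736)%997=995 h(950,950)=(950*31+950)%997=490 -> [995, 490]
  L3: h(995,490)=(995*31+490)%997=428 -> [428]
  root = 428 != target 149
Candidate B: set leaf[4] = 70 -> leaves = [58, 75, 86, 64, 70]
  L0: [58, 75, 86, 64, 70]
  L1: h(58,75)=(58*31+75)%997=876 h(86,64)=(86*31+64)%997=736 h(70,70)=(70*31+70)%997=246 -> [876, 736, 246]
  L2: h(876,736)=(876*31+736)%997=973 h(246,246)=(246*31+246)%997=893 -> [973, 893]
  L3: h(973,893)=(973*31+893)%997=149 -> [149]
  root = 149 == target 149  ** MATCH **
Candidate C: set leaf[2] = 8 -> leaves = [58, 75, 8, 64, 92]
  L0: [58, 75, 8, 64, 92]
  L1: h(58,75)=(58*31+75)%997=876 h(8,64)=(8*31+64)%997=312 h(92,92)=(92*31+92)%997=950 -> [876, 312, 950]
  L2: h(876,312)=(876*31+312)%997=549 h(950,950)=(950*31+950)%997=490 -> [549, 490]
  L3: h(549,490)=(549*31+490)%997=560 -> [560]
  root = 560 != target 149
Candidate B produces the target root.

Answer: B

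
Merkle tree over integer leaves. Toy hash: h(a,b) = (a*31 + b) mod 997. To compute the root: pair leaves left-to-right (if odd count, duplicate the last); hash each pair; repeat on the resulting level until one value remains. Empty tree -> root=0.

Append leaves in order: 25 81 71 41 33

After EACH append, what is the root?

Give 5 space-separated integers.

After append 25 (leaves=[25]):
  L0: [25]
  root=25
After append 81 (leaves=[25, 81]):
  L0: [25, 81]
  L1: h(25,81)=(25*31+81)%997=856 -> [856]
  root=856
After append 71 (leaves=[25, 81, 71]):
  L0: [25, 81, 71]
  L1: h(25,81)=(25*31+81)%997=856 h(71,71)=(71*31+71)%997=278 -> [856, 278]
  L2: h(856,278)=(856*31+278)%997=892 -> [892]
  root=892
After append 41 (leaves=[25, 81, 71, 41]):
  L0: [25, 81, 71, 41]
  L1: h(25,81)=(25*31+81)%997=856 h(71,41)=(71*31+41)%997=248 -> [856, 248]
  L2: h(856,248)=(856*31+248)%997=862 -> [862]
  root=862
After append 33 (leaves=[25, 81, 71, 41, 33]):
  L0: [25, 81, 71, 41, 33]
  L1: h(25,81)=(25*31+81)%997=856 h(71,41)=(71*31+41)%997=248 h(33,33)=(33*31+33)%997=59 -> [856, 248, 59]
  L2: h(856,248)=(856*31+248)%997=862 h(59,59)=(59*31+59)%997=891 -> [862, 891]
  L3: h(862,891)=(862*31+891)%997=694 -> [694]
  root=694

Answer: 25 856 892 862 694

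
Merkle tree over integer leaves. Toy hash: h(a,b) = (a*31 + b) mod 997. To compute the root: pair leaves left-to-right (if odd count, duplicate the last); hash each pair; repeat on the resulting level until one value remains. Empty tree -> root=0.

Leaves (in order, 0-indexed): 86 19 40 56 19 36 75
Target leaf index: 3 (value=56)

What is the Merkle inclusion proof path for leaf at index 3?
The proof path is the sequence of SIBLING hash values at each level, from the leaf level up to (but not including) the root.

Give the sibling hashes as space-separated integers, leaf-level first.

L0 (leaves): [86, 19, 40, 56, 19, 36, 75], target index=3
L1: h(86,19)=(86*31+19)%997=691 [pair 0] h(40,56)=(40*31+56)%997=299 [pair 1] h(19,36)=(19*31+36)%997=625 [pair 2] h(75,75)=(75*31+75)%997=406 [pair 3] -> [691, 299, 625, 406]
  Sibling for proof at L0: 40
L2: h(691,299)=(691*31+299)%997=783 [pair 0] h(625,406)=(625*31+406)%997=838 [pair 1] -> [783, 838]
  Sibling for proof at L1: 691
L3: h(783,838)=(783*31+838)%997=186 [pair 0] -> [186]
  Sibling for proof at L2: 838
Root: 186
Proof path (sibling hashes from leaf to root): [40, 691, 838]

Answer: 40 691 838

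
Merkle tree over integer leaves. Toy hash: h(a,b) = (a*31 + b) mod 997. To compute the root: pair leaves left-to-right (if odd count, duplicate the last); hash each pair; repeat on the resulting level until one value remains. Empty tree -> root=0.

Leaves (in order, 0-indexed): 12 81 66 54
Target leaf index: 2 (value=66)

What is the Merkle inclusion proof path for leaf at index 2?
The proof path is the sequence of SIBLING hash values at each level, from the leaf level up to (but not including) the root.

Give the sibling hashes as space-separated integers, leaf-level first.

Answer: 54 453

Derivation:
L0 (leaves): [12, 81, 66, 54], target index=2
L1: h(12,81)=(12*31+81)%997=453 [pair 0] h(66,54)=(66*31+54)%997=106 [pair 1] -> [453, 106]
  Sibling for proof at L0: 54
L2: h(453,106)=(453*31+106)%997=191 [pair 0] -> [191]
  Sibling for proof at L1: 453
Root: 191
Proof path (sibling hashes from leaf to root): [54, 453]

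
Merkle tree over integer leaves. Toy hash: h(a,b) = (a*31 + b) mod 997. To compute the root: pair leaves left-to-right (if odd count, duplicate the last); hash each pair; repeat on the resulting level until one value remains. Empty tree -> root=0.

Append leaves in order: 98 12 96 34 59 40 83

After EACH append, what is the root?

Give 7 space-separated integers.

After append 98 (leaves=[98]):
  L0: [98]
  root=98
After append 12 (leaves=[98, 12]):
  L0: [98, 12]
  L1: h(98,12)=(98*31+12)%997=59 -> [59]
  root=59
After append 96 (leaves=[98, 12, 96]):
  L0: [98, 12, 96]
  L1: h(98,12)=(98*31+12)%997=59 h(96,96)=(96*31+96)%997=81 -> [59, 81]
  L2: h(59,81)=(59*31+81)%997=913 -> [913]
  root=913
After append 34 (leaves=[98, 12, 96, 34]):
  L0: [98, 12, 96, 34]
  L1: h(98,12)=(98*31+12)%997=59 h(96,34)=(96*31+34)%997=19 -> [59, 19]
  L2: h(59,19)=(59*31+19)%997=851 -> [851]
  root=851
After append 59 (leaves=[98, 12, 96, 34, 59]):
  L0: [98, 12, 96, 34, 59]
  L1: h(98,12)=(98*31+12)%997=59 h(96,34)=(96*31+34)%997=19 h(59,59)=(59*31+59)%997=891 -> [59, 19, 891]
  L2: h(59,19)=(59*31+19)%997=851 h(891,891)=(891*31+891)%997=596 -> [851, 596]
  L3: h(851,596)=(851*31+596)%997=58 -> [58]
  root=58
After append 40 (leaves=[98, 12, 96, 34, 59, 40]):
  L0: [98, 12, 96, 34, 59, 40]
  L1: h(98,12)=(98*31+12)%997=59 h(96,34)=(96*31+34)%997=19 h(59,40)=(59*31+40)%997=872 -> [59, 19, 872]
  L2: h(59,19)=(59*31+19)%997=851 h(872,872)=(872*31+872)%997=985 -> [851, 985]
  L3: h(851,985)=(851*31+985)%997=447 -> [447]
  root=447
After append 83 (leaves=[98, 12, 96, 34, 59, 40, 83]):
  L0: [98, 12, 96, 34, 59, 40, 83]
  L1: h(98,12)=(98*31+12)%997=59 h(96,34)=(96*31+34)%997=19 h(59,40)=(59*31+40)%997=872 h(83,83)=(83*31+83)%997=662 -> [59, 19, 872, 662]
  L2: h(59,19)=(59*31+19)%997=851 h(872,662)=(872*31+662)%997=775 -> [851, 775]
  L3: h(851,775)=(851*31+775)%997=237 -> [237]
  root=237

Answer: 98 59 913 851 58 447 237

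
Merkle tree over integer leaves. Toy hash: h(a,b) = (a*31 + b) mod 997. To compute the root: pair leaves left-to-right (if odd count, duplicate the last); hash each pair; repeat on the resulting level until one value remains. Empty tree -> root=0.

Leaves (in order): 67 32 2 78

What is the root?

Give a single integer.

Answer: 714

Derivation:
L0: [67, 32, 2, 78]
L1: h(67,32)=(67*31+32)%997=115 h(2,78)=(2*31+78)%997=140 -> [115, 140]
L2: h(115,140)=(115*31+140)%997=714 -> [714]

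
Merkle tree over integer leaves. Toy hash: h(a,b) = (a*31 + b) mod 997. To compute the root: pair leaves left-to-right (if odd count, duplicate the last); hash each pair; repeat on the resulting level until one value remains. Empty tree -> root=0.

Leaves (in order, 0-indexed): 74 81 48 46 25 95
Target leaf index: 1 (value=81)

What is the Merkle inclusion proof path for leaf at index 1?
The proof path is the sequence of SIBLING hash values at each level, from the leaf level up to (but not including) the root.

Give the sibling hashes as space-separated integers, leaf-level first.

L0 (leaves): [74, 81, 48, 46, 25, 95], target index=1
L1: h(74,81)=(74*31+81)%997=381 [pair 0] h(48,46)=(48*31+46)%997=537 [pair 1] h(25,95)=(25*31+95)%997=870 [pair 2] -> [381, 537, 870]
  Sibling for proof at L0: 74
L2: h(381,537)=(381*31+537)%997=384 [pair 0] h(870,870)=(870*31+870)%997=921 [pair 1] -> [384, 921]
  Sibling for proof at L1: 537
L3: h(384,921)=(384*31+921)%997=861 [pair 0] -> [861]
  Sibling for proof at L2: 921
Root: 861
Proof path (sibling hashes from leaf to root): [74, 537, 921]

Answer: 74 537 921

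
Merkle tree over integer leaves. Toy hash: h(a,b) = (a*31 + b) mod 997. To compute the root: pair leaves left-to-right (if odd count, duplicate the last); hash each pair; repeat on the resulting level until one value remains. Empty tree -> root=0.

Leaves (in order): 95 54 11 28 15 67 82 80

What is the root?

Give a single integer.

Answer: 355

Derivation:
L0: [95, 54, 11, 28, 15, 67, 82, 80]
L1: h(95,54)=(95*31+54)%997=8 h(11,28)=(11*31+28)%997=369 h(15,67)=(15*31+67)%997=532 h(82,80)=(82*31+80)%997=628 -> [8, 369, 532, 628]
L2: h(8,369)=(8*31+369)%997=617 h(532,628)=(532*31+628)%997=171 -> [617, 171]
L3: h(617,171)=(617*31+171)%997=355 -> [355]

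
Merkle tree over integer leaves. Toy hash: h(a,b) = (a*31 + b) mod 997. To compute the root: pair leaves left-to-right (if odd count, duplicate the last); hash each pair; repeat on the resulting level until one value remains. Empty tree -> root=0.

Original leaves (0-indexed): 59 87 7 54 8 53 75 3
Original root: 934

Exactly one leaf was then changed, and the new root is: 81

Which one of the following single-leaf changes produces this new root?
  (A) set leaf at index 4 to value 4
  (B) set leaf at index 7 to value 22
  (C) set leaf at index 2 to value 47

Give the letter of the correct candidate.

Original leaves: [59, 87, 7, 54, 8, 53, 75, 3]
Target new root: 81
Try each candidate change and compute the resulting root:
Candidate A: set leaf[4] = 4 -> leaves = [59, 87, 7, 54, 4, 53, 75, 3]
  L0: [59, 87, 7, 54, 4, 53, 75, 3]
  L1: h(59,87)=(59*31+87)%997=919 h(7,54)=(7*31+54)%997=271 h(4,53)=(4*31+53)%997=177 h(75,3)=(75*31+3)%997=334 -> [919, 271, 177, 334]
  L2: h(919,271)=(919*31+271)%997=844 h(177,334)=(177*31+334)%997=836 -> [844, 836]
  L3: h(844,836)=(844*31+836)%997=81 -> [81]
  root = 81 == target 81  ** MATCH **
Candidate B: set leaf[7] = 22 -> leaves = [59, 87, 7, 54, 8, 53, 75, 22]
  L0: [59, 87, 7, 54, 8, 53, 75, 22]
  L1: h(59,87)=(59*31+87)%997=919 h(7,54)=(7*31+54)%997=271 h(8,53)=(8*31+53)%997=301 h(75,22)=(75*31+22)%997=353 -> [919, 271, 301, 353]
  L2: h(919,271)=(919*31+271)%997=844 h(301,353)=(301*31+353)%997=711 -> [844, 711]
  L3: h(844,711)=(844*31+711)%997=953 -> [953]
  root = 953 != target 81
Candidate C: set leaf[2] = 47 -> leaves = [59, 87, 47, 54, 8, 53, 75, 3]
  L0: [59, 87, 47, 54, 8, 53, 75, 3]
  L1: h(59,87)=(59*31+87)%997=919 h(47,54)=(47*31+54)%997=514 h(8,53)=(8*31+53)%997=301 h(75,3)=(75*31+3)%997=334 -> [919, 514, 301, 334]
  L2: h(919,514)=(919*31+514)%997=90 h(301,334)=(301*31+334)%997=692 -> [90, 692]
  L3: h(90,692)=(90*31+692)%997=491 -> [491]
  root = 491 != target 81
Candidate A produces the target root.

Answer: A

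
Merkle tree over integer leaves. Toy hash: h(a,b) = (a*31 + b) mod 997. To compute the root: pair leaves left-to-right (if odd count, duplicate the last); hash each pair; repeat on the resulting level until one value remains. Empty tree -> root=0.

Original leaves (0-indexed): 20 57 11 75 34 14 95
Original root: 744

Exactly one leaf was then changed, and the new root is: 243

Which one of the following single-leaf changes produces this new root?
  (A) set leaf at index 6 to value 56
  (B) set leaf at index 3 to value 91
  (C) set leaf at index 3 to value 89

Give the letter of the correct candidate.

Answer: B

Derivation:
Original leaves: [20, 57, 11, 75, 34, 14, 95]
Target new root: 243
Try each candidate change and compute the resulting root:
Candidate A: set leaf[6] = 56 -> leaves = [20, 57, 11, 75, 34, 14, 56]
  L0: [20, 57, 11, 75, 34, 14, 56]
  L1: h(20,57)=(20*31+57)%997=677 h(11,75)=(11*31+75)%997=416 h(34,14)=(34*31+14)%997=71 h(56,56)=(56*31+56)%997=795 -> [677, 416, 71, 795]
  L2: h(677,416)=(677*31+416)%997=466 h(71,795)=(71*31+795)%997=5 -> [466, 5]
  L3: h(466,5)=(466*31+5)%997=493 -> [493]
  root = 493 != target 243
Candidate B: set leaf[3] = 91 -> leaves = [20, 57, 11, 91, 34, 14, 95]
  L0: [20, 57, 11, 91, 34, 14, 95]
  L1: h(20,57)=(20*31+57)%997=677 h(11,91)=(11*31+91)%997=432 h(34,14)=(34*31+14)%997=71 h(95,95)=(95*31+95)%997=49 -> [677, 432, 71, 49]
  L2: h(677,432)=(677*31+432)%997=482 h(71,49)=(71*31+49)%997=256 -> [482, 256]
  L3: h(482,256)=(482*31+256)%997=243 -> [243]
  root = 243 == target 243  ** MATCH **
Candidate C: set leaf[3] = 89 -> leaves = [20, 57, 11, 89, 34, 14, 95]
  L0: [20, 57, 11, 89, 34, 14, 95]
  L1: h(20,57)=(20*31+57)%997=677 h(11,89)=(11*31+89)%997=430 h(34,14)=(34*31+14)%997=71 h(95,95)=(95*31+95)%997=49 -> [677, 430, 71, 49]
  L2: h(677,430)=(677*31+430)%997=480 h(71,49)=(71*31+49)%997=256 -> [480, 256]
  L3: h(480,256)=(480*31+256)%997=181 -> [181]
  root = 181 != target 243
Candidate B produces the target root.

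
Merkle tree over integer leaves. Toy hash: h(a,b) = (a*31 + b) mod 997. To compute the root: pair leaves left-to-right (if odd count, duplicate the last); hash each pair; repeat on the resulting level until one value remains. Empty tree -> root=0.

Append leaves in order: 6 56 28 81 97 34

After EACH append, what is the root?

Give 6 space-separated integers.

After append 6 (leaves=[6]):
  L0: [6]
  root=6
After append 56 (leaves=[6, 56]):
  L0: [6, 56]
  L1: h(6,56)=(6*31+56)%997=242 -> [242]
  root=242
After append 28 (leaves=[6, 56, 28]):
  L0: [6, 56, 28]
  L1: h(6,56)=(6*31+56)%997=242 h(28,28)=(28*31+28)%997=896 -> [242, 896]
  L2: h(242,896)=(242*31+896)%997=422 -> [422]
  root=422
After append 81 (leaves=[6, 56, 28, 81]):
  L0: [6, 56, 28, 81]
  L1: h(6,56)=(6*31+56)%997=242 h(28,81)=(28*31+81)%997=949 -> [242, 949]
  L2: h(242,949)=(242*31+949)%997=475 -> [475]
  root=475
After append 97 (leaves=[6, 56, 28, 81, 97]):
  L0: [6, 56, 28, 81, 97]
  L1: h(6,56)=(6*31+56)%997=242 h(28,81)=(28*31+81)%997=949 h(97,97)=(97*31+97)%997=113 -> [242, 949, 113]
  L2: h(242,949)=(242*31+949)%997=475 h(113,113)=(113*31+113)%997=625 -> [475, 625]
  L3: h(475,625)=(475*31+625)%997=395 -> [395]
  root=395
After append 34 (leaves=[6, 56, 28, 81, 97, 34]):
  L0: [6, 56, 28, 81, 97, 34]
  L1: h(6,56)=(6*31+56)%997=242 h(28,81)=(28*31+81)%997=949 h(97,34)=(97*31+34)%997=50 -> [242, 949, 50]
  L2: h(242,949)=(242*31+949)%997=475 h(50,50)=(50*31+50)%997=603 -> [475, 603]
  L3: h(475,603)=(475*31+603)%997=373 -> [373]
  root=373

Answer: 6 242 422 475 395 373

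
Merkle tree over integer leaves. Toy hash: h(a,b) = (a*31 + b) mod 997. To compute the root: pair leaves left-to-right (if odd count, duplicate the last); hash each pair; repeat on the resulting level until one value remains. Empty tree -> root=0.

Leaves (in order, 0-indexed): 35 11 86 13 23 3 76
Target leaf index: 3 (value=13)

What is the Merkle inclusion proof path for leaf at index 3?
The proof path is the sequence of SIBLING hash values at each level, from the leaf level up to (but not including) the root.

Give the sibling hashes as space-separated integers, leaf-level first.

Answer: 86 99 700

Derivation:
L0 (leaves): [35, 11, 86, 13, 23, 3, 76], target index=3
L1: h(35,11)=(35*31+11)%997=99 [pair 0] h(86,13)=(86*31+13)%997=685 [pair 1] h(23,3)=(23*31+3)%997=716 [pair 2] h(76,76)=(76*31+76)%997=438 [pair 3] -> [99, 685, 716, 438]
  Sibling for proof at L0: 86
L2: h(99,685)=(99*31+685)%997=763 [pair 0] h(716,438)=(716*31+438)%997=700 [pair 1] -> [763, 700]
  Sibling for proof at L1: 99
L3: h(763,700)=(763*31+700)%997=425 [pair 0] -> [425]
  Sibling for proof at L2: 700
Root: 425
Proof path (sibling hashes from leaf to root): [86, 99, 700]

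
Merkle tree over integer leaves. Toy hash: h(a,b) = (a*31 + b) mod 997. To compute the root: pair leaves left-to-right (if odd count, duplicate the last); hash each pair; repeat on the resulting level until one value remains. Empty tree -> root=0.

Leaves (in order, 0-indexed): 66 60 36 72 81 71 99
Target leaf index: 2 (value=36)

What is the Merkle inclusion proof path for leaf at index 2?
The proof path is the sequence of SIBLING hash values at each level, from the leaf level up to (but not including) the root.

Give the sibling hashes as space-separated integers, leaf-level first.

Answer: 72 112 459

Derivation:
L0 (leaves): [66, 60, 36, 72, 81, 71, 99], target index=2
L1: h(66,60)=(66*31+60)%997=112 [pair 0] h(36,72)=(36*31+72)%997=191 [pair 1] h(81,71)=(81*31+71)%997=588 [pair 2] h(99,99)=(99*31+99)%997=177 [pair 3] -> [112, 191, 588, 177]
  Sibling for proof at L0: 72
L2: h(112,191)=(112*31+191)%997=672 [pair 0] h(588,177)=(588*31+177)%997=459 [pair 1] -> [672, 459]
  Sibling for proof at L1: 112
L3: h(672,459)=(672*31+459)%997=354 [pair 0] -> [354]
  Sibling for proof at L2: 459
Root: 354
Proof path (sibling hashes from leaf to root): [72, 112, 459]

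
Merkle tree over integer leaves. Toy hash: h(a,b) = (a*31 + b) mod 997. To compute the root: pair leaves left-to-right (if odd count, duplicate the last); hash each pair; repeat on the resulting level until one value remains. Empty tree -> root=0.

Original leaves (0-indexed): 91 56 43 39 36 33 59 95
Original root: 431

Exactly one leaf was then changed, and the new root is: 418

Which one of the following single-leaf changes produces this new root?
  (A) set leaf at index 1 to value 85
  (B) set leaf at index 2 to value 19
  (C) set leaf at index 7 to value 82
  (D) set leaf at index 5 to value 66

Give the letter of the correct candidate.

Original leaves: [91, 56, 43, 39, 36, 33, 59, 95]
Target new root: 418
Try each candidate change and compute the resulting root:
Candidate A: set leaf[1] = 85 -> leaves = [91, 85, 43, 39, 36, 33, 59, 95]
  L0: [91, 85, 43, 39, 36, 33, 59, 95]
  L1: h(91,85)=(91*31+85)%997=912 h(43,39)=(43*31+39)%997=375 h(36,33)=(36*31+33)%997=152 h(59,95)=(59*31+95)%997=927 -> [912, 375, 152, 927]
  L2: h(912,375)=(912*31+375)%997=731 h(152,927)=(152*31+927)%997=654 -> [731, 654]
  L3: h(731,654)=(731*31+654)%997=384 -> [384]
  root = 384 != target 418
Candidate B: set leaf[2] = 19 -> leaves = [91, 56, 19, 39, 36, 33, 59, 95]
  L0: [91, 56, 19, 39, 36, 33, 59, 95]
  L1: h(91,56)=(91*31+56)%997=883 h(19,39)=(19*31+39)%997=628 h(36,33)=(36*31+33)%997=152 h(59,95)=(59*31+95)%997=927 -> [883, 628, 152, 927]
  L2: h(883,628)=(883*31+628)%997=85 h(152,927)=(152*31+927)%997=654 -> [85, 654]
  L3: h(85,654)=(85*31+654)%997=298 -> [298]
  root = 298 != target 418
Candidate C: set leaf[7] = 82 -> leaves = [91, 56, 43, 39, 36, 33, 59, 82]
  L0: [91, 56, 43, 39, 36, 33, 59, 82]
  L1: h(91,56)=(91*31+56)%997=883 h(43,39)=(43*31+39)%997=375 h(36,33)=(36*31+33)%997=152 h(59,82)=(59*31+82)%997=914 -> [883, 375, 152, 914]
  L2: h(883,375)=(883*31+375)%997=829 h(152,914)=(152*31+914)%997=641 -> [829, 641]
  L3: h(829,641)=(829*31+641)%997=418 -> [418]
  root = 418 == target 418  ** MATCH **
Candidate D: set leaf[5] = 66 -> leaves = [91, 56, 43, 39, 36, 66, 59, 95]
  L0: [91, 56, 43, 39, 36, 66, 59, 95]
  L1: h(91,56)=(91*31+56)%997=883 h(43,39)=(43*31+39)%997=375 h(36,66)=(36*31+66)%997=185 h(59,95)=(59*31+95)%997=927 -> [883, 375, 185, 927]
  L2: h(883,375)=(883*31+375)%997=829 h(185,927)=(185*31+927)%997=680 -> [829, 680]
  L3: h(829,680)=(829*31+680)%997=457 -> [457]
  root = 457 != target 418
Candidate C produces the target root.

Answer: C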